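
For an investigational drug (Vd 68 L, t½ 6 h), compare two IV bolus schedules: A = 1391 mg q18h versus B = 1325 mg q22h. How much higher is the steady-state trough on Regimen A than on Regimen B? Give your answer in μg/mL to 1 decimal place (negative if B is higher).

1.3 μg/mL

Regimen A: f = (1/2)^(18/6) ≈ 0.1250; Cmin,ss = (1391/68)·f/(1−f) ≈ 2.922 μg/mL.
Regimen B: f = (1/2)^(22/6) ≈ 0.0787; Cmin,ss = (1325/68)·f/(1−f) ≈ 1.664 μg/mL.
Difference ≈ 2.922 − 1.664 ≈ 1.258 μg/mL.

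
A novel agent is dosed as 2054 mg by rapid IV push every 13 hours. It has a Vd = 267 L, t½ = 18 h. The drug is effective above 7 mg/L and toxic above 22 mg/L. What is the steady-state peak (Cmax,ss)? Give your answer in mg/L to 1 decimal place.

19.5 mg/L

k = ln2/t½ = ln2/18 ≈ 0.038508 h⁻¹; fraction remaining f = e^(−kτ) = e^(−0.038508×13) ≈ 0.6062.
At steady state, accumulation factor R = 1/(1 − e^(−kτ)) ≈ 2.5394.
Single-dose peak C₀ = D/Vd = 2054/267 ≈ 7.693 mg/L.
Cmax,ss = C₀/(1 − f) ≈ 7.693/0.3938 ≈ 19.535 mg/L.
Peak 19.5 mg/L vs MTC 22 mg/L: below toxic threshold.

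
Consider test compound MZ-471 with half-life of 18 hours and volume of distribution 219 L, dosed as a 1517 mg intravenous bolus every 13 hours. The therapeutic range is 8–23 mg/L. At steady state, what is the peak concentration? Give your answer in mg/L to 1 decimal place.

17.6 mg/L

Over one 13-h interval, 13/18 ≈ 0.72222 half-lives elapse, leaving f ≈ 0.6062 of each dose.
At steady state, accumulation factor R = 1/(1 − e^(−kτ)) ≈ 2.5394.
Single-dose peak C₀ = D/Vd = 1517/219 ≈ 6.927 mg/L.
Cmax,ss = C₀/(1 − f) ≈ 6.927/0.3938 ≈ 17.590 mg/L.
Peak 17.6 mg/L vs MTC 23 mg/L: below toxic threshold.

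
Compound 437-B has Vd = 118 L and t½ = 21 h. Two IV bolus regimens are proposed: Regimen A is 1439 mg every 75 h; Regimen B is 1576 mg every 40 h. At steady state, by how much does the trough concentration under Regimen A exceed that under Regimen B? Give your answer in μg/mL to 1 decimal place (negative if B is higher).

-3.7 μg/mL

Regimen A: f = (1/2)^(75/21) ≈ 0.0841; Cmin,ss = (1439/118)·f/(1−f) ≈ 1.120 μg/mL.
Regimen B: f = (1/2)^(40/21) ≈ 0.2671; Cmin,ss = (1576/118)·f/(1−f) ≈ 4.867 μg/mL.
Difference ≈ 1.120 − 4.867 ≈ -3.747 μg/mL.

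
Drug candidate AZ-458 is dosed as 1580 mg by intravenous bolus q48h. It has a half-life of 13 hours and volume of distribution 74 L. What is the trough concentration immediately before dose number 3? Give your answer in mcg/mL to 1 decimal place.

1.8 mcg/mL

f = (1/2)^(τ/t½) = (1/2)^(48/13) ≈ 0.0774.
C₀ = D/Vd = 1580/74 ≈ 21.351 mcg/mL.
Before the 3rd dose, 2 doses have been given. Superposition: Cmin = C₀·(f + f²).
≈ 21.351 × (0.0774 + 0.0060) ≈ 21.351 × 0.0834 ≈ 1.781 mcg/mL.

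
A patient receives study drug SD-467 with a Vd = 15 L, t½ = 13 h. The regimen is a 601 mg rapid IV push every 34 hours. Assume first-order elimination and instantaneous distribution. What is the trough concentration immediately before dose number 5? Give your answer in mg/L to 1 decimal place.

f = (1/2)^(τ/t½) = (1/2)^(34/13) ≈ 0.1632.
C₀ = D/Vd = 601/15 ≈ 40.067 mg/L.
Before the 5th dose, 4 doses have been given. Superposition: Cmin = C₀·(f + f² + … + f^4).
≈ 40.067 × (0.1632 + 0.0266 + 0.0043 + 0.0007) ≈ 40.067 × 0.1948 ≈ 7.805 mg/L.

7.8 mg/L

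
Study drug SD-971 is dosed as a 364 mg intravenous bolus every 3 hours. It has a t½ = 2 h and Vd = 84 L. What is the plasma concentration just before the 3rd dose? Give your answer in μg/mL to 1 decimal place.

2.1 μg/mL

f = (1/2)^(τ/t½) = (1/2)^(3/2) ≈ 0.3536.
C₀ = D/Vd = 364/84 ≈ 4.333 μg/mL.
Before the 3rd dose, 2 doses have been given. Superposition: Cmin = C₀·(f + f²).
≈ 4.333 × (0.3536 + 0.1250) ≈ 4.333 × 0.4786 ≈ 2.074 μg/mL.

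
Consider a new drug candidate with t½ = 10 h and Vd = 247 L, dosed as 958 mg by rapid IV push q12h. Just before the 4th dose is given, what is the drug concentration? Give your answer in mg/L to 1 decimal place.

2.7 mg/L

f = (1/2)^(τ/t½) = (1/2)^(12/10) ≈ 0.4353.
C₀ = D/Vd = 958/247 ≈ 3.879 mg/L.
Before the 4th dose, 3 doses have been given. Superposition: Cmin = C₀·(f + f² + … + f^3).
≈ 3.879 × (0.4353 + 0.1895 + 0.0825) ≈ 3.879 × 0.7073 ≈ 2.744 mg/L.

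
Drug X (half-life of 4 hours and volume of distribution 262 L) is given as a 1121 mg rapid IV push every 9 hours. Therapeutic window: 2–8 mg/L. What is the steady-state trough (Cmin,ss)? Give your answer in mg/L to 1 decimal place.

1.1 mg/L

k = ln2/t½ = ln2/4 ≈ 0.173287 h⁻¹; fraction remaining f = e^(−kτ) = e^(−0.173287×9) ≈ 0.2102.
At steady state, accumulation factor R = 1/(1 − e^(−kτ)) ≈ 1.2661.
Each bolus raises the concentration by D/Vd = 1121/262 ≈ 4.279 mg/L.
Cmax,ss = C₀/(1 − f) ≈ 4.279/0.7898 ≈ 5.418 mg/L.
Steady-state trough Cmin,ss = Cmax,ss·f ≈ 5.418 × 0.2102 ≈ 1.139 mg/L.
Trough 1.1 mg/L vs MEC 2 mg/L: subtherapeutic.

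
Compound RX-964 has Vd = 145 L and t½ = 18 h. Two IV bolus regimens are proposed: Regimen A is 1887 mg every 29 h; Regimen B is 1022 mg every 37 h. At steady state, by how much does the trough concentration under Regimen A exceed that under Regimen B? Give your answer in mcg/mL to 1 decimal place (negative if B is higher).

4.1 mcg/mL

Regimen A: f = (1/2)^(29/18) ≈ 0.3273; Cmin,ss = (1887/145)·f/(1−f) ≈ 6.332 mcg/mL.
Regimen B: f = (1/2)^(37/18) ≈ 0.2406; Cmin,ss = (1022/145)·f/(1−f) ≈ 2.233 mcg/mL.
Difference ≈ 6.332 − 2.233 ≈ 4.099 mcg/mL.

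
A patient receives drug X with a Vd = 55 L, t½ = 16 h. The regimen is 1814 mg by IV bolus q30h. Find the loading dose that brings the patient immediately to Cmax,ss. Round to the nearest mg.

f = (1/2)^(30/16) ≈ 0.272627; accumulation ratio R = 1/(1−f) ≈ 1.37481.
Loading dose to hit Cmax,ss on first dose: D_load = D_maint·R ≈ 1814 × 1.37481 ≈ 2493.91 mg.

2494 mg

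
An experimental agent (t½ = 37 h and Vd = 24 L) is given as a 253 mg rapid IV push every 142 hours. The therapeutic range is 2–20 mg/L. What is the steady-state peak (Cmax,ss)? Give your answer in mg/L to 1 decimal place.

11.3 mg/L

k = ln2/t½ = ln2/37 ≈ 0.018734 h⁻¹; fraction remaining f = e^(−kτ) = e^(−0.018734×142) ≈ 0.0699.
Accumulation ratio R = 1/(1 − f) ≈ 1/0.9301 ≈ 1.0752.
Each bolus raises the concentration by D/Vd = 253/24 ≈ 10.542 mg/L.
Steady-state peak Cmax,ss = C₀·R ≈ 10.542 × 1.0752 ≈ 11.335 mg/L.
Peak 11.3 mg/L vs MTC 20 mg/L: below toxic threshold.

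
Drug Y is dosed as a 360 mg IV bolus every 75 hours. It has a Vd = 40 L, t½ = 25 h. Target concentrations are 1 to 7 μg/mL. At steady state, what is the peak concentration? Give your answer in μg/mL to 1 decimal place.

τ = 75 h = 3 half-lives, so f = (1/2)^3 = 0.125.
Accumulation ratio R = 1/(1 − f) = 1/0.875 = 8/7.
Single-dose peak C₀ = D/Vd = 360/40 = 9 μg/mL.
Steady-state peak Cmax,ss = C₀·R = 9 × 8/7 ≈ 10.286 μg/mL.
Peak 10.3 μg/mL vs MTC 7 μg/mL: exceeds toxic threshold.

10.3 μg/mL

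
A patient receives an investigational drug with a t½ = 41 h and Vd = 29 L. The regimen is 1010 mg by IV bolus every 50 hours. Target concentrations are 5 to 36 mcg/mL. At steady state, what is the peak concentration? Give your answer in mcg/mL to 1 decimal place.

61.0 mcg/mL

k = ln2/t½ = ln2/41 ≈ 0.016906 h⁻¹; fraction remaining f = e^(−kτ) = e^(−0.016906×50) ≈ 0.4294.
At steady state, accumulation factor R = 1/(1 − e^(−kτ)) ≈ 1.7525.
Each bolus raises the concentration by D/Vd = 1010/29 ≈ 34.828 mcg/mL.
Cmax,ss = C₀/(1 − f) ≈ 34.828/0.5706 ≈ 61.038 mcg/mL.
Peak 61.0 mcg/mL vs MTC 36 mcg/mL: exceeds toxic threshold.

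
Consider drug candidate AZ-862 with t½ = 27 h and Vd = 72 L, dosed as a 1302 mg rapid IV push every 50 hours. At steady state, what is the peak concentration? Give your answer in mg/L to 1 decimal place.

25.0 mg/L

Over one 50-h interval, 50/27 ≈ 1.8519 half-lives elapse, leaving f ≈ 0.2770 of each dose.
At steady state, accumulation factor R = 1/(1 − e^(−kτ)) ≈ 1.3831.
Single-dose peak C₀ = D/Vd = 1302/72 ≈ 18.083 mg/L.
Steady-state peak Cmax,ss = C₀·R ≈ 18.083 × 1.3831 ≈ 25.011 mg/L.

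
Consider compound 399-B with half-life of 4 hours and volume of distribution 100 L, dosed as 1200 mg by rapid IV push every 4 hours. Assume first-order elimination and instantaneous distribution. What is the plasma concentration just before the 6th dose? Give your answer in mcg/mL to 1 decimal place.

f = (1/2)^(τ/t½) = (1/2)^(4/4) ≈ 0.5000.
C₀ = D/Vd = 1200/100 ≈ 12.000 mcg/mL.
Before the 6th dose, 5 doses have been given. Superposition: Cmin = C₀·(f + f² + … + f^5).
≈ 12.000 × (0.5000 + 0.2500 + 0.1250 + 0.0625 + 0.0313) ≈ 12.000 × 0.9688 ≈ 11.626 mcg/mL.

11.6 mcg/mL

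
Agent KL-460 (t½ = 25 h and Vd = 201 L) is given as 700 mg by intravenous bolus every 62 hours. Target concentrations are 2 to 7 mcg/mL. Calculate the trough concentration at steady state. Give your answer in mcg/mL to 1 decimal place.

0.8 mcg/mL

k = ln2/t½ = ln2/25 ≈ 0.027726 h⁻¹; fraction remaining f = e^(−kτ) = e^(−0.027726×62) ≈ 0.1792.
Each bolus raises the concentration by D/Vd = 700/201 ≈ 3.483 mcg/mL.
Steady-state trough Cmin,ss = C₀·f/(1−f) ≈ 3.483 × 0.1792/0.8208 ≈ 0.760 mcg/mL.
Trough 0.8 mcg/mL vs MEC 2 mcg/mL: subtherapeutic.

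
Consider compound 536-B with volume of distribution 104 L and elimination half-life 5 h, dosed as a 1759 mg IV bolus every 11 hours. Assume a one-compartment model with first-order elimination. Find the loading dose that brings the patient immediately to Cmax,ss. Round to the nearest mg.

2248 mg

f = (1/2)^(11/5) ≈ 0.217638; accumulation ratio R = 1/(1−f) ≈ 1.27818.
Loading dose to hit Cmax,ss on first dose: D_load = D_maint·R ≈ 1759 × 1.27818 ≈ 2248.32 mg.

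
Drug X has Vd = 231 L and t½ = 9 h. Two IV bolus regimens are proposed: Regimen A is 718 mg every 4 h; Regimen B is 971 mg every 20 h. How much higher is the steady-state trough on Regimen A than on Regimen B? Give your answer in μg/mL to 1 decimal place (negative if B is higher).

Regimen A: f = (1/2)^(4/9) ≈ 0.7349; Cmin,ss = (718/231)·f/(1−f) ≈ 8.617 μg/mL.
Regimen B: f = (1/2)^(20/9) ≈ 0.2143; Cmin,ss = (971/231)·f/(1−f) ≈ 1.146 μg/mL.
Difference ≈ 8.617 − 1.146 ≈ 7.471 μg/mL.

7.5 μg/mL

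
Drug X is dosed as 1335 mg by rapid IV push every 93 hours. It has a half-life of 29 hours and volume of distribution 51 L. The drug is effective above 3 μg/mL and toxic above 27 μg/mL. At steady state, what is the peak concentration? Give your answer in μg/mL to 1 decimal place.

29.4 μg/mL

Over one 93-h interval, 93/29 ≈ 3.2069 half-lives elapse, leaving f ≈ 0.1083 of each dose.
Accumulation ratio R = 1/(1 − f) ≈ 1/0.8917 ≈ 1.1215.
Each bolus raises the concentration by D/Vd = 1335/51 ≈ 26.176 μg/mL.
Steady-state peak Cmax,ss = C₀·R ≈ 26.176 × 1.1215 ≈ 29.356 μg/mL.
Peak 29.4 μg/mL vs MTC 27 μg/mL: exceeds toxic threshold.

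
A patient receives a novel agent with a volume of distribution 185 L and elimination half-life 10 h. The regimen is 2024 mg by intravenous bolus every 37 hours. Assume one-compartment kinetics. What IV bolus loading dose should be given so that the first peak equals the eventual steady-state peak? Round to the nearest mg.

f = (1/2)^(37/10) ≈ 0.076947; accumulation ratio R = 1/(1−f) ≈ 1.08336.
Loading dose to hit Cmax,ss on first dose: D_load = D_maint·R ≈ 2024 × 1.08336 ≈ 2192.72 mg.

2193 mg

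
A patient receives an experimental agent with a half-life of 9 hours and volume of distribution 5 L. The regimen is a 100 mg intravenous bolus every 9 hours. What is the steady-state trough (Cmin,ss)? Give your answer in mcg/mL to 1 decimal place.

τ = 9 h = 1 half-life, so f = (1/2)^1 = 0.5.
Accumulation ratio R = 1/(1 − f) = 1/0.5 = 2/1.
Single-dose peak C₀ = D/Vd = 100/5 = 20 mcg/mL.
Steady-state peak Cmax,ss = C₀·R = 20 × 2/1 ≈ 40.000 mcg/mL.
Steady-state trough Cmin,ss = Cmax,ss·f ≈ 40.000 × 0.5 ≈ 20.000 mcg/mL.

20.0 mcg/mL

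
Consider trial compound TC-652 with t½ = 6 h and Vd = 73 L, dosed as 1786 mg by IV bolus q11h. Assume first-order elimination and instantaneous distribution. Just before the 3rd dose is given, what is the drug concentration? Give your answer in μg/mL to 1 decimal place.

f = (1/2)^(τ/t½) = (1/2)^(11/6) ≈ 0.2806.
C₀ = D/Vd = 1786/73 ≈ 24.466 μg/mL.
Before the 3rd dose, 2 doses have been given. Superposition: Cmin = C₀·(f + f²).
≈ 24.466 × (0.2806 + 0.0787) ≈ 24.466 × 0.3593 ≈ 8.791 μg/mL.

8.8 μg/mL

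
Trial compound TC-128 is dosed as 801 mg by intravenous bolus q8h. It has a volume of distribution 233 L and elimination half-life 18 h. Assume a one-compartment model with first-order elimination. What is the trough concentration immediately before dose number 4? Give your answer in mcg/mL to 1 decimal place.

f = (1/2)^(τ/t½) = (1/2)^(8/18) ≈ 0.7349.
C₀ = D/Vd = 801/233 ≈ 3.438 mcg/mL.
Before the 4th dose, 3 doses have been given. Superposition: Cmin = C₀·(f + f² + … + f^3).
≈ 3.438 × (0.7349 + 0.5401 + 0.3969) ≈ 3.438 × 1.6719 ≈ 5.748 mcg/mL.

5.7 mcg/mL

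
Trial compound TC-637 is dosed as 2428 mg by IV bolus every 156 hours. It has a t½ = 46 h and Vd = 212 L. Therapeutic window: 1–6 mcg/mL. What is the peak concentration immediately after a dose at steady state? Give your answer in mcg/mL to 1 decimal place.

12.7 mcg/mL

Over one 156-h interval, 156/46 ≈ 3.3913 half-lives elapse, leaving f ≈ 0.0953 of each dose.
Accumulation ratio R = 1/(1 − f) ≈ 1/0.9047 ≈ 1.1053.
Single-dose peak C₀ = D/Vd = 2428/212 ≈ 11.453 mcg/mL.
Steady-state peak Cmax,ss = C₀·R ≈ 11.453 × 1.1053 ≈ 12.659 mcg/mL.
Peak 12.7 mcg/mL vs MTC 6 mcg/mL: exceeds toxic threshold.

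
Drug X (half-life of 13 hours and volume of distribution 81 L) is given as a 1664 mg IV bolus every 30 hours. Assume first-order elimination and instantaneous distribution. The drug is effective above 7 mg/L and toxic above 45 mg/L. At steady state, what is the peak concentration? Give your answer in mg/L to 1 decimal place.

Over one 30-h interval, 30/13 ≈ 2.3077 half-lives elapse, leaving f ≈ 0.2020 of each dose.
Accumulation ratio R = 1/(1 − f) ≈ 1/0.7980 ≈ 1.2531.
Single-dose peak C₀ = D/Vd = 1664/81 ≈ 20.543 mg/L.
Cmax,ss = C₀/(1 − f) ≈ 20.543/0.7980 ≈ 25.743 mg/L.
Peak 25.7 mg/L vs MTC 45 mg/L: below toxic threshold.

25.7 mg/L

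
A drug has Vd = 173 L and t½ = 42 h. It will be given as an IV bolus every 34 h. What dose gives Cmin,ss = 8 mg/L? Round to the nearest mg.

1042 mg

τ/t½ = 34/42 ≈ 0.80952, so f = (1/2)^(34/42) ≈ 0.570570.
Cmin,ss = (D/Vd)·f/(1−f), so D = Cmin,ss·Vd·(1−f)/f.
D = 8 × 173 × (1−f)/f ≈ 8 × 173 × 0.75263 ≈ 1041.64 mg.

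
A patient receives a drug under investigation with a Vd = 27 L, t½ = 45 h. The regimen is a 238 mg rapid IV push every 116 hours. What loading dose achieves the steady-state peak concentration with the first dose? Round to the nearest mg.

286 mg

f = (1/2)^(116/45) ≈ 0.167499; accumulation ratio R = 1/(1−f) ≈ 1.20120.
Loading dose to hit Cmax,ss on first dose: D_load = D_maint·R ≈ 238 × 1.20120 ≈ 285.89 mg.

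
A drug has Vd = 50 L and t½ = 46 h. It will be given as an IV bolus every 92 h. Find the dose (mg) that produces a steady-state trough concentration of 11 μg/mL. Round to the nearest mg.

τ/t½ = 92/46 ≈ 2, so f = (1/2)^(92/46) ≈ 0.250000.
Cmin,ss = (D/Vd)·f/(1−f), so D = Cmin,ss·Vd·(1−f)/f.
D = 11 × 50 × (1−f)/f ≈ 11 × 50 × 3.00000 ≈ 1650.00 mg.

1650 mg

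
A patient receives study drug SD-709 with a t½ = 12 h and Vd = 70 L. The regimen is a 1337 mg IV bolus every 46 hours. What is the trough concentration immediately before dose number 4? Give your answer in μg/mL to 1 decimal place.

1.4 μg/mL

f = (1/2)^(τ/t½) = (1/2)^(46/12) ≈ 0.0702.
C₀ = D/Vd = 1337/70 ≈ 19.100 μg/mL.
Before the 4th dose, 3 doses have been given. Superposition: Cmin = C₀·(f + f² + … + f^3).
≈ 19.100 × (0.0702 + 0.0049 + 0.0003) ≈ 19.100 × 0.0754 ≈ 1.440 μg/mL.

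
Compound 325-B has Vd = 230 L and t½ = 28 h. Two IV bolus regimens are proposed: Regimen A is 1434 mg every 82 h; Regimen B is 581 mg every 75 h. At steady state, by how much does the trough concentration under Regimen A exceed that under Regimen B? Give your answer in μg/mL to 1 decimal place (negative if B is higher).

0.5 μg/mL

Regimen A: f = (1/2)^(82/28) ≈ 0.1313; Cmin,ss = (1434/230)·f/(1−f) ≈ 0.942 μg/mL.
Regimen B: f = (1/2)^(75/28) ≈ 0.1562; Cmin,ss = (581/230)·f/(1−f) ≈ 0.468 μg/mL.
Difference ≈ 0.942 − 0.468 ≈ 0.474 μg/mL.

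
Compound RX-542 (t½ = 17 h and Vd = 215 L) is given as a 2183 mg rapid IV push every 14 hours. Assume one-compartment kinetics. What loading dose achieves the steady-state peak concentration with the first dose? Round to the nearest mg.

5019 mg

f = (1/2)^(14/17) ≈ 0.565058; accumulation ratio R = 1/(1−f) ≈ 2.29916.
Loading dose to hit Cmax,ss on first dose: D_load = D_maint·R ≈ 2183 × 2.29916 ≈ 5019.07 mg.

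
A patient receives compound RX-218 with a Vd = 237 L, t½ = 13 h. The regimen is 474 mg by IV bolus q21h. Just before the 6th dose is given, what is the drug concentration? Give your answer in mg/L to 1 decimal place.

1.0 mg/L

f = (1/2)^(τ/t½) = (1/2)^(21/13) ≈ 0.3264.
C₀ = D/Vd = 474/237 ≈ 2.000 mg/L.
Before the 6th dose, 5 doses have been given. Superposition: Cmin = C₀·(f + f² + … + f^5).
≈ 2.000 × (0.3264 + 0.1065 + 0.0348 + 0.0114 + 0.0037) ≈ 2.000 × 0.4828 ≈ 0.966 mg/L.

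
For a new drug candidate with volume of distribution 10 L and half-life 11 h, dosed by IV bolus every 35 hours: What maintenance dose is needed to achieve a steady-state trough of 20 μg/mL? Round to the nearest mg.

1615 mg

τ/t½ = 35/11 ≈ 3.1818, so f = (1/2)^(35/11) ≈ 0.110199.
Cmin,ss = (D/Vd)·f/(1−f), so D = Cmin,ss·Vd·(1−f)/f.
D = 20 × 10 × (1−f)/f ≈ 20 × 10 × 8.07449 ≈ 1614.90 mg.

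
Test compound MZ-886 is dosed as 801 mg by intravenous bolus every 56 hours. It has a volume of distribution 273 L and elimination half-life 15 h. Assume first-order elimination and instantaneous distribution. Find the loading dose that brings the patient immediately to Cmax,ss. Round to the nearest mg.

f = (1/2)^(56/15) ≈ 0.075189; accumulation ratio R = 1/(1−f) ≈ 1.08130.
Loading dose to hit Cmax,ss on first dose: D_load = D_maint·R ≈ 801 × 1.08130 ≈ 866.12 mg.

866 mg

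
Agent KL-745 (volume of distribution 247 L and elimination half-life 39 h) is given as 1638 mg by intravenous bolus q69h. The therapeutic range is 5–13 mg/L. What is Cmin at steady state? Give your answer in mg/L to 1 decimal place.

2.8 mg/L

τ/t½ = 69/39 ≈ 1.7692, so fraction remaining f = (1/2)^(69/39) ≈ 0.2934.
Accumulation ratio R = 1/(1 − f) ≈ 1/0.7066 ≈ 1.4152.
Single-dose peak C₀ = D/Vd = 1638/247 ≈ 6.632 mg/L.
Steady-state peak Cmax,ss = C₀·R ≈ 6.632 × 1.4152 ≈ 9.386 mg/L.
One interval later, Cmin,ss = Cmax,ss·e^(−kτ) ≈ 9.386 × 0.2934 ≈ 2.754 mg/L.
Trough 2.8 mg/L vs MEC 5 mg/L: subtherapeutic.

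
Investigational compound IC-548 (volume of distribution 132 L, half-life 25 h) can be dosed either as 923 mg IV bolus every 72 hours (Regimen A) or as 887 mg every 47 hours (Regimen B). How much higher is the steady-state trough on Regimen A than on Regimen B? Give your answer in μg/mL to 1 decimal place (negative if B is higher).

-1.4 μg/mL

Regimen A: f = (1/2)^(72/25) ≈ 0.1358; Cmin,ss = (923/132)·f/(1−f) ≈ 1.099 μg/mL.
Regimen B: f = (1/2)^(47/25) ≈ 0.2717; Cmin,ss = (887/132)·f/(1−f) ≈ 2.507 μg/mL.
Difference ≈ 1.099 − 2.507 ≈ -1.408 μg/mL.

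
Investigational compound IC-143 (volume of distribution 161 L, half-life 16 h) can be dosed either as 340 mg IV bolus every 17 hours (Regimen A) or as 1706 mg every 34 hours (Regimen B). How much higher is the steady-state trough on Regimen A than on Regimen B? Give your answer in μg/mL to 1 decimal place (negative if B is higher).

Regimen A: f = (1/2)^(17/16) ≈ 0.4788; Cmin,ss = (340/161)·f/(1−f) ≈ 1.940 μg/mL.
Regimen B: f = (1/2)^(34/16) ≈ 0.2293; Cmin,ss = (1706/161)·f/(1−f) ≈ 3.153 μg/mL.
Difference ≈ 1.940 − 3.153 ≈ -1.213 μg/mL.

-1.2 μg/mL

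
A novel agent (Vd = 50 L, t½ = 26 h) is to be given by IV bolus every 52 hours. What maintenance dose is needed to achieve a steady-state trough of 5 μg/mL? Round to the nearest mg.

τ/t½ = 52/26 ≈ 2, so f = (1/2)^(52/26) ≈ 0.250000.
Cmin,ss = (D/Vd)·f/(1−f), so D = Cmin,ss·Vd·(1−f)/f.
D = 5 × 50 × (1−f)/f ≈ 5 × 50 × 3.00000 ≈ 750.00 mg.

750 mg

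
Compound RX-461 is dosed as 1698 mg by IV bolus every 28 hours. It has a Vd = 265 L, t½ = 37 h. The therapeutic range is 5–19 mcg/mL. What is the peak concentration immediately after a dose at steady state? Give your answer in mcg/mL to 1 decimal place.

15.7 mcg/mL

τ/t½ = 28/37 ≈ 0.75676, so fraction remaining f = (1/2)^(28/37) ≈ 0.5918.
At steady state, accumulation factor R = 1/(1 − e^(−kτ)) ≈ 2.4498.
Each bolus raises the concentration by D/Vd = 1698/265 ≈ 6.408 mcg/mL.
Steady-state peak Cmax,ss = C₀·R ≈ 6.408 × 2.4498 ≈ 15.698 mcg/mL.
Peak 15.7 mcg/mL vs MTC 19 mcg/mL: below toxic threshold.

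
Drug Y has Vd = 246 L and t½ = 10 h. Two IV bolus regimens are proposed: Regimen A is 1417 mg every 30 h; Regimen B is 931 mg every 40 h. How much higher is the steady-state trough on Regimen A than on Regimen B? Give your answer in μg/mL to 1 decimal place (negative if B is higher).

Regimen A: f = (1/2)^(30/10) ≈ 0.1250; Cmin,ss = (1417/246)·f/(1−f) ≈ 0.823 μg/mL.
Regimen B: f = (1/2)^(40/10) ≈ 0.0625; Cmin,ss = (931/246)·f/(1−f) ≈ 0.252 μg/mL.
Difference ≈ 0.823 − 0.252 ≈ 0.571 μg/mL.

0.6 μg/mL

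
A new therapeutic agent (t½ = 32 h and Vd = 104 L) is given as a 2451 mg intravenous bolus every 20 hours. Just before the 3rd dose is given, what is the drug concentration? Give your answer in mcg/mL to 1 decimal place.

f = (1/2)^(τ/t½) = (1/2)^(20/32) ≈ 0.6484.
C₀ = D/Vd = 2451/104 ≈ 23.567 mcg/mL.
Before the 3rd dose, 2 doses have been given. Superposition: Cmin = C₀·(f + f²).
≈ 23.567 × (0.6484 + 0.4204) ≈ 23.567 × 1.0688 ≈ 25.188 mcg/mL.

25.2 mcg/mL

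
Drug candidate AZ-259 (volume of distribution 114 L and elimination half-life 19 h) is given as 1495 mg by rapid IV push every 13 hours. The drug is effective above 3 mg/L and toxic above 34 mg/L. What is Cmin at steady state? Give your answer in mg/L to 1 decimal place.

21.6 mg/L

τ/t½ = 13/19 ≈ 0.68421, so fraction remaining f = (1/2)^(13/19) ≈ 0.6223.
Single-dose peak C₀ = D/Vd = 1495/114 ≈ 13.114 mg/L.
Steady-state trough Cmin,ss = C₀·f/(1−f) ≈ 13.114 × 0.6223/0.3777 ≈ 21.607 mg/L.
Trough 21.6 mg/L vs MEC 3 mg/L: adequate.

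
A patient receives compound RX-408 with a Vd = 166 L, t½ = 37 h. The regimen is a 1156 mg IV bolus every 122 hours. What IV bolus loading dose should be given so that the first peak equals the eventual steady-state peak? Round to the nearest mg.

f = (1/2)^(122/37) ≈ 0.101722; accumulation ratio R = 1/(1−f) ≈ 1.11324.
Loading dose to hit Cmax,ss on first dose: D_load = D_maint·R ≈ 1156 × 1.11324 ≈ 1286.91 mg.

1287 mg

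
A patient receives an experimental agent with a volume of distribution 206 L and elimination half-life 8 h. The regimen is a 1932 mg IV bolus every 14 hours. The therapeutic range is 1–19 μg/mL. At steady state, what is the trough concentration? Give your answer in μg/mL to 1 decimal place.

k = ln2/t½ = ln2/8 ≈ 0.086643 h⁻¹; fraction remaining f = e^(−kτ) = e^(−0.086643×14) ≈ 0.2973.
At steady state, accumulation factor R = 1/(1 − e^(−kτ)) ≈ 1.4231.
Each bolus raises the concentration by D/Vd = 1932/206 ≈ 9.379 μg/mL.
Cmax,ss = C₀/(1 − f) ≈ 9.379/0.7027 ≈ 13.347 μg/mL.
One interval later, Cmin,ss = Cmax,ss·e^(−kτ) ≈ 13.347 × 0.2973 ≈ 3.968 μg/mL.
Trough 4.0 μg/mL vs MEC 1 μg/mL: adequate.

4.0 μg/mL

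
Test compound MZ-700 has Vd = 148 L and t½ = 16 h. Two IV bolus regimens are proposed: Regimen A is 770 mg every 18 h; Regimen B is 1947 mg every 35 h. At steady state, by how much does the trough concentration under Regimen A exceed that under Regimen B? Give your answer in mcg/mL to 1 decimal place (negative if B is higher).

Regimen A: f = (1/2)^(18/16) ≈ 0.4585; Cmin,ss = (770/148)·f/(1−f) ≈ 4.405 mcg/mL.
Regimen B: f = (1/2)^(35/16) ≈ 0.2195; Cmin,ss = (1947/148)·f/(1−f) ≈ 3.700 mcg/mL.
Difference ≈ 4.405 − 3.700 ≈ 0.705 mcg/mL.

0.7 mcg/mL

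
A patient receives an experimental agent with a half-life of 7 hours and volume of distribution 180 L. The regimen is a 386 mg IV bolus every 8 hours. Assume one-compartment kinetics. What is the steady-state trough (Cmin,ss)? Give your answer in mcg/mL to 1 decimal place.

Over one 8-h interval, 8/7 ≈ 1.1429 half-lives elapse, leaving f ≈ 0.4529 of each dose.
Each bolus raises the concentration by D/Vd = 386/180 ≈ 2.144 mcg/mL.
Steady-state trough Cmin,ss = C₀·f/(1−f) ≈ 2.144 × 0.4529/0.5471 ≈ 1.775 mcg/mL.

1.8 mcg/mL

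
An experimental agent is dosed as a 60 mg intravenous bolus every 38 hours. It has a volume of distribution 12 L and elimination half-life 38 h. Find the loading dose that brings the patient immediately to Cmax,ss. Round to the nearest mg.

f = (1/2)^(38/38) ≈ 0.500000; accumulation ratio R = 1/(1−f) ≈ 2.00000.
Loading dose to hit Cmax,ss on first dose: D_load = D_maint·R ≈ 60 × 2.00000 ≈ 120.00 mg.

120 mg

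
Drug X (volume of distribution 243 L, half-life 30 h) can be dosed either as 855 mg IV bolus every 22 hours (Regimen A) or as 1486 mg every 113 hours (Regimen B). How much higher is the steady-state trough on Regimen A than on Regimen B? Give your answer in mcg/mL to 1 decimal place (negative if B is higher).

Regimen A: f = (1/2)^(22/30) ≈ 0.6015; Cmin,ss = (855/243)·f/(1−f) ≈ 5.311 mcg/mL.
Regimen B: f = (1/2)^(113/30) ≈ 0.0735; Cmin,ss = (1486/243)·f/(1−f) ≈ 0.485 mcg/mL.
Difference ≈ 5.311 − 0.485 ≈ 4.826 mcg/mL.

4.8 mcg/mL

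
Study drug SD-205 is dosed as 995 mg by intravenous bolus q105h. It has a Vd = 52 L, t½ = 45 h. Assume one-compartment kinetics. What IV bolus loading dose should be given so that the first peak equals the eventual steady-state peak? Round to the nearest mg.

1241 mg

f = (1/2)^(105/45) ≈ 0.198425; accumulation ratio R = 1/(1−f) ≈ 1.24754.
Loading dose to hit Cmax,ss on first dose: D_load = D_maint·R ≈ 995 × 1.24754 ≈ 1241.30 mg.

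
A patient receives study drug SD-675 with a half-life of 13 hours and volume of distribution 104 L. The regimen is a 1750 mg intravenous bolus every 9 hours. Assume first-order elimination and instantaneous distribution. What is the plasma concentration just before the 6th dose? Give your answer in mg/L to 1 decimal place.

24.8 mg/L

f = (1/2)^(τ/t½) = (1/2)^(9/13) ≈ 0.6189.
C₀ = D/Vd = 1750/104 ≈ 16.827 mg/L.
Before the 6th dose, 5 doses have been given. Superposition: Cmin = C₀·(f + f² + … + f^5).
≈ 16.827 × (0.6189 + 0.3830 + 0.2371 + 0.1467 + 0.0908) ≈ 16.827 × 1.4765 ≈ 24.845 mg/L.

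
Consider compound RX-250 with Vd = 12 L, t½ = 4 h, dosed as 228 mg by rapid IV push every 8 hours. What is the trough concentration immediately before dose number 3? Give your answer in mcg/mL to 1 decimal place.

f = (1/2)^(τ/t½) = (1/2)^(8/4) ≈ 0.2500.
C₀ = D/Vd = 228/12 ≈ 19.000 mcg/mL.
Before the 3rd dose, 2 doses have been given. Superposition: Cmin = C₀·(f + f²).
≈ 19.000 × (0.2500 + 0.0625) ≈ 19.000 × 0.3125 ≈ 5.938 mcg/mL.

5.9 mcg/mL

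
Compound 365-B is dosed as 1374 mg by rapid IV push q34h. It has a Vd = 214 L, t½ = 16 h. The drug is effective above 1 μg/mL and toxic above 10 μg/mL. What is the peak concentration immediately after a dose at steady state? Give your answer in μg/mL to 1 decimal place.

8.3 μg/mL

τ/t½ = 34/16 ≈ 2.125, so fraction remaining f = (1/2)^(34/16) ≈ 0.2293.
At steady state, accumulation factor R = 1/(1 − e^(−kτ)) ≈ 1.2975.
Each bolus raises the concentration by D/Vd = 1374/214 ≈ 6.421 μg/mL.
Cmax,ss = C₀/(1 − f) ≈ 6.421/0.7707 ≈ 8.331 μg/mL.
Peak 8.3 μg/mL vs MTC 10 μg/mL: below toxic threshold.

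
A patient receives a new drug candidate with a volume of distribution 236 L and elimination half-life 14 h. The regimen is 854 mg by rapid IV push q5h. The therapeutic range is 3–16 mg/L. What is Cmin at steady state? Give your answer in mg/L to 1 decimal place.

12.9 mg/L

k = ln2/t½ = ln2/14 ≈ 0.049511 h⁻¹; fraction remaining f = e^(−kτ) = e^(−0.049511×5) ≈ 0.7807.
Each bolus raises the concentration by D/Vd = 854/236 ≈ 3.619 mg/L.
Steady-state trough Cmin,ss = C₀·f/(1−f) ≈ 3.619 × 0.7807/0.2193 ≈ 12.884 mg/L.
Trough 12.9 mg/L vs MEC 3 mg/L: adequate.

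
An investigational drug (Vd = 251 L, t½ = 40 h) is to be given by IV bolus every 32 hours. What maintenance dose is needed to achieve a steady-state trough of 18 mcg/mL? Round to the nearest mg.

3348 mg

τ/t½ = 32/40 ≈ 0.8, so f = (1/2)^(32/40) ≈ 0.574349.
Cmin,ss = (D/Vd)·f/(1−f), so D = Cmin,ss·Vd·(1−f)/f.
D = 18 × 251 × (1−f)/f ≈ 18 × 251 × 0.74110 ≈ 3348.29 mg.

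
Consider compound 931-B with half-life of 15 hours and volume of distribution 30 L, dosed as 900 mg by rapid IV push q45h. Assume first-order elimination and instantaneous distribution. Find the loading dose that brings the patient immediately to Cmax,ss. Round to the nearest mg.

1029 mg

f = (1/2)^(45/15) ≈ 0.125000; accumulation ratio R = 1/(1−f) ≈ 1.14286.
Loading dose to hit Cmax,ss on first dose: D_load = D_maint·R ≈ 900 × 1.14286 ≈ 1028.57 mg.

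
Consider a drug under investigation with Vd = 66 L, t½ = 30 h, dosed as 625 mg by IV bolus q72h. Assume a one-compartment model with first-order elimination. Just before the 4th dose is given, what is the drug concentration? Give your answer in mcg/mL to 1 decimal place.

f = (1/2)^(τ/t½) = (1/2)^(72/30) ≈ 0.1895.
C₀ = D/Vd = 625/66 ≈ 9.470 mcg/mL.
Before the 4th dose, 3 doses have been given. Superposition: Cmin = C₀·(f + f² + … + f^3).
≈ 9.470 × (0.1895 + 0.0359 + 0.0068) ≈ 9.470 × 0.2322 ≈ 2.199 mcg/mL.

2.2 mcg/mL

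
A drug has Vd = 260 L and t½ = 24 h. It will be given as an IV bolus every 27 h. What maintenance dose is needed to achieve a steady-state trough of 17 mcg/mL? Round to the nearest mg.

τ/t½ = 27/24 ≈ 1.125, so f = (1/2)^(27/24) ≈ 0.458502.
Cmin,ss = (D/Vd)·f/(1−f), so D = Cmin,ss·Vd·(1−f)/f.
D = 17 × 260 × (1−f)/f ≈ 17 × 260 × 1.18102 ≈ 5220.11 mg.

5220 mg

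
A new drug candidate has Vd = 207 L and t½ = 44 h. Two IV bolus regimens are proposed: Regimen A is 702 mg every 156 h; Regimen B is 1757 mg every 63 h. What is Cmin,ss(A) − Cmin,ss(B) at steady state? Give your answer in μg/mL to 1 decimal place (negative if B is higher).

-4.7 μg/mL

Regimen A: f = (1/2)^(156/44) ≈ 0.0856; Cmin,ss = (702/207)·f/(1−f) ≈ 0.317 μg/mL.
Regimen B: f = (1/2)^(63/44) ≈ 0.3707; Cmin,ss = (1757/207)·f/(1−f) ≈ 5.000 μg/mL.
Difference ≈ 0.317 − 5.000 ≈ -4.683 μg/mL.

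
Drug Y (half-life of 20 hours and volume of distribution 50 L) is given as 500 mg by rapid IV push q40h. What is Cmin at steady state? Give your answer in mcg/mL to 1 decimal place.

The dosing interval is 2 half-lives, so f = 2^(−2) = 0.25.
At steady state, R = 1/(1 − 0.25) = 4/3.
Single-dose peak C₀ = D/Vd = 500/50 = 10 mcg/mL.
Steady-state peak Cmax,ss = C₀·R = 10 × 4/3 ≈ 13.333 mcg/mL.
Steady-state trough Cmin,ss = Cmax,ss·f ≈ 13.333 × 0.25 ≈ 3.333 mcg/mL.

3.3 mcg/mL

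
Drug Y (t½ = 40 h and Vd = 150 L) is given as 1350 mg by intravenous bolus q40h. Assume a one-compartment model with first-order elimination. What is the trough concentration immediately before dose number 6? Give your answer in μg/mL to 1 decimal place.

8.7 μg/mL

f = (1/2)^(τ/t½) = (1/2)^(40/40) ≈ 0.5000.
C₀ = D/Vd = 1350/150 ≈ 9.000 μg/mL.
Before the 6th dose, 5 doses have been given. Superposition: Cmin = C₀·(f + f² + … + f^5).
≈ 9.000 × (0.5000 + 0.2500 + 0.1250 + 0.0625 + 0.0313) ≈ 9.000 × 0.9688 ≈ 8.719 μg/mL.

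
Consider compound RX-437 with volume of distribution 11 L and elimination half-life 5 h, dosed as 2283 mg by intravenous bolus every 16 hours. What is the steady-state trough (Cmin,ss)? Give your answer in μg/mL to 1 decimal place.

τ/t½ = 16/5 ≈ 3.2, so fraction remaining f = (1/2)^(16/5) ≈ 0.1088.
Accumulation ratio R = 1/(1 − f) ≈ 1/0.8912 ≈ 1.1221.
Each bolus raises the concentration by D/Vd = 2283/11 ≈ 207.545 μg/mL.
Steady-state peak Cmax,ss = C₀·R ≈ 207.545 × 1.1221 ≈ 232.886 μg/mL.
Steady-state trough Cmin,ss = Cmax,ss·f ≈ 232.886 × 0.1088 ≈ 25.338 μg/mL.

25.3 μg/mL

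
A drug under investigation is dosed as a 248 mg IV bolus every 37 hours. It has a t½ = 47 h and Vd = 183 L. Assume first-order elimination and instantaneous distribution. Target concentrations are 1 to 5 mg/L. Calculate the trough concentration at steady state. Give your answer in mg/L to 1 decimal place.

1.9 mg/L

Over one 37-h interval, 37/47 ≈ 0.78723 half-lives elapse, leaving f ≈ 0.5795 of each dose.
Single-dose peak C₀ = D/Vd = 248/183 ≈ 1.355 mg/L.
Steady-state trough Cmin,ss = C₀·f/(1−f) ≈ 1.355 × 0.5795/0.4205 ≈ 1.867 mg/L.
Trough 1.9 mg/L vs MEC 1 mg/L: adequate.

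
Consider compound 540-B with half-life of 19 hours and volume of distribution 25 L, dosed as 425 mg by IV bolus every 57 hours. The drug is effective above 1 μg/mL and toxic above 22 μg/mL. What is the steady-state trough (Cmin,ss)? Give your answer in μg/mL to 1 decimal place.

τ = 57 h = 3 half-lives, so f = (1/2)^3 = 0.125.
Accumulation ratio R = 1/(1 − f) = 1/0.875 = 8/7.
Single-dose peak C₀ = D/Vd = 425/25 = 17 μg/mL.
Steady-state peak Cmax,ss = C₀·R = 17 × 8/7 ≈ 19.429 μg/mL.
Steady-state trough Cmin,ss = Cmax,ss·f ≈ 19.429 × 0.125 ≈ 2.429 μg/mL.
Trough 2.4 μg/mL vs MEC 1 μg/mL: adequate.

2.4 μg/mL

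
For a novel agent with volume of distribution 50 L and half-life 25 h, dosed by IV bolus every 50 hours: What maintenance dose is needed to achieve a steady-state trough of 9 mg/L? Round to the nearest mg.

τ/t½ = 50/25 ≈ 2, so f = (1/2)^(50/25) ≈ 0.250000.
Cmin,ss = (D/Vd)·f/(1−f), so D = Cmin,ss·Vd·(1−f)/f.
D = 9 × 50 × (1−f)/f ≈ 9 × 50 × 3.00000 ≈ 1350.00 mg.

1350 mg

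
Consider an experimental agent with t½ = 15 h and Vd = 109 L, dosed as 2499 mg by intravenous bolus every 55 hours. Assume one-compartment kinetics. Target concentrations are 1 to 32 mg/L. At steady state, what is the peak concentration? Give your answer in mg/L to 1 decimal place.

k = ln2/t½ = ln2/15 ≈ 0.046210 h⁻¹; fraction remaining f = e^(−kτ) = e^(−0.046210×55) ≈ 0.0787.
At steady state, accumulation factor R = 1/(1 − e^(−kτ)) ≈ 1.0854.
Single-dose peak C₀ = D/Vd = 2499/109 ≈ 22.927 mg/L.
Steady-state peak Cmax,ss = C₀·R ≈ 22.927 × 1.0854 ≈ 24.885 mg/L.
Peak 24.9 mg/L vs MTC 32 mg/L: below toxic threshold.

24.9 mg/L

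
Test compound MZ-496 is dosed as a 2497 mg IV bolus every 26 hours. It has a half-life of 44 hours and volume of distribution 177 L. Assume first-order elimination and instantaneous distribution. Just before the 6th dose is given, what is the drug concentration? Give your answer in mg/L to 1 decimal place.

24.3 mg/L

f = (1/2)^(τ/t½) = (1/2)^(26/44) ≈ 0.6639.
C₀ = D/Vd = 2497/177 ≈ 14.107 mg/L.
Before the 6th dose, 5 doses have been given. Superposition: Cmin = C₀·(f + f² + … + f^5).
≈ 14.107 × (0.6639 + 0.4408 + 0.2926 + 0.1943 + 0.1290) ≈ 14.107 × 1.7206 ≈ 24.273 mg/L.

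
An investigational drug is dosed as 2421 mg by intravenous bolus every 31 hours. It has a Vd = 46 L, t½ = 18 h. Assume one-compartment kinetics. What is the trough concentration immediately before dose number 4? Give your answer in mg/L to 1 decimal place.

f = (1/2)^(τ/t½) = (1/2)^(31/18) ≈ 0.3031.
C₀ = D/Vd = 2421/46 ≈ 52.630 mg/L.
Before the 4th dose, 3 doses have been given. Superposition: Cmin = C₀·(f + f² + … + f^3).
≈ 52.630 × (0.3031 + 0.0919 + 0.0278) ≈ 52.630 × 0.4228 ≈ 22.252 mg/L.

22.3 mg/L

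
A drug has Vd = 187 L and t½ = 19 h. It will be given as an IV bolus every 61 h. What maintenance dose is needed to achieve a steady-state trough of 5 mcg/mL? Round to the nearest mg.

7720 mg

τ/t½ = 61/19 ≈ 3.2105, so f = (1/2)^(61/19) ≈ 0.108028.
Cmin,ss = (D/Vd)·f/(1−f), so D = Cmin,ss·Vd·(1−f)/f.
D = 5 × 187 × (1−f)/f ≈ 5 × 187 × 8.25686 ≈ 7720.16 mg.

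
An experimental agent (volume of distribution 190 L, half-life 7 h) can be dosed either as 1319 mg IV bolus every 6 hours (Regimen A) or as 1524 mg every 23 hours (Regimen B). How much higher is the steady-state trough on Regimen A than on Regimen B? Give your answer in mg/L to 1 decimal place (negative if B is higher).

7.6 mg/L

Regimen A: f = (1/2)^(6/7) ≈ 0.5520; Cmin,ss = (1319/190)·f/(1−f) ≈ 8.554 mg/L.
Regimen B: f = (1/2)^(23/7) ≈ 0.1025; Cmin,ss = (1524/190)·f/(1−f) ≈ 0.916 mg/L.
Difference ≈ 8.554 − 0.916 ≈ 7.638 mg/L.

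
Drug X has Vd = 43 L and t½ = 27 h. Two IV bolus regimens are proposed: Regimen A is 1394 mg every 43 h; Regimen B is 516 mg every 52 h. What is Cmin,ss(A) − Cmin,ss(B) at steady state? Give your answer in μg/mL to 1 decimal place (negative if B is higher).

11.8 μg/mL

Regimen A: f = (1/2)^(43/27) ≈ 0.3316; Cmin,ss = (1394/43)·f/(1−f) ≈ 16.083 μg/mL.
Regimen B: f = (1/2)^(52/27) ≈ 0.2632; Cmin,ss = (516/43)·f/(1−f) ≈ 4.287 μg/mL.
Difference ≈ 16.083 − 4.287 ≈ 11.796 μg/mL.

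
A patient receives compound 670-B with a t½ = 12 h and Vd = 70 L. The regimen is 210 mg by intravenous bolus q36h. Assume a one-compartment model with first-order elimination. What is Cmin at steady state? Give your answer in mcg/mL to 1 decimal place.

The dosing interval is 3 half-lives, so f = 2^(−3) = 0.125.
At steady state, R = 1/(1 − 0.125) = 8/7.
Single-dose peak C₀ = D/Vd = 210/70 = 3 mcg/mL.
Steady-state peak Cmax,ss = C₀·R = 3 × 8/7 ≈ 3.429 mcg/mL.
Steady-state trough Cmin,ss = Cmax,ss·f ≈ 3.429 × 0.125 ≈ 0.429 mcg/mL.

0.4 mcg/mL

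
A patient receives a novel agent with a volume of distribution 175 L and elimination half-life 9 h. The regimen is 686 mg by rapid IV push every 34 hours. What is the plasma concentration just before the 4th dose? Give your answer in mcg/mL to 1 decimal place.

f = (1/2)^(τ/t½) = (1/2)^(34/9) ≈ 0.0729.
C₀ = D/Vd = 686/175 ≈ 3.920 mcg/mL.
Before the 4th dose, 3 doses have been given. Superposition: Cmin = C₀·(f + f² + … + f^3).
≈ 3.920 × (0.0729 + 0.0053 + 0.0004) ≈ 3.920 × 0.0786 ≈ 0.308 mcg/mL.

0.3 mcg/mL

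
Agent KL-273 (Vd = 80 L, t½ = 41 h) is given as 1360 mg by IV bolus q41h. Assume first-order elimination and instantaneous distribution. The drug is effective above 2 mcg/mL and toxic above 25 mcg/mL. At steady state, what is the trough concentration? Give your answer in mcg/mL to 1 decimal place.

The dosing interval is 1 half-life, so f = 2^(−1) = 0.5.
Accumulation ratio R = 1/(1 − f) = 1/0.5 = 2/1.
Single-dose peak C₀ = D/Vd = 1360/80 = 17 mcg/mL.
Steady-state peak Cmax,ss = C₀·R = 17 × 2/1 ≈ 34.000 mcg/mL.
Steady-state trough Cmin,ss = Cmax,ss·f ≈ 34.000 × 0.5 ≈ 17.000 mcg/mL.
Trough 17.0 mcg/mL vs MEC 2 mcg/mL: adequate.

17.0 mcg/mL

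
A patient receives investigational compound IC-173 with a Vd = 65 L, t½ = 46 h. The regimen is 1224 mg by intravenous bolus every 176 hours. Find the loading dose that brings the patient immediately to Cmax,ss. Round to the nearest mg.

1317 mg

f = (1/2)^(176/46) ≈ 0.070507; accumulation ratio R = 1/(1−f) ≈ 1.07586.
Loading dose to hit Cmax,ss on first dose: D_load = D_maint·R ≈ 1224 × 1.07586 ≈ 1316.85 mg.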